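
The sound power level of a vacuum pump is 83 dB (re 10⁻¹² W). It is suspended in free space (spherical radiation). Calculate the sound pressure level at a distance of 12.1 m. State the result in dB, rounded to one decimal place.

50.4 dB

Free-field spherical radiation: L_p = L_w − 10·log₁₀(4π·r²), r = 12.1 m.
4π·r² = 1840 m², 10·log₁₀ of that is 32.648 dB.
L_p = 83 − 32.648 = 50.35 dB.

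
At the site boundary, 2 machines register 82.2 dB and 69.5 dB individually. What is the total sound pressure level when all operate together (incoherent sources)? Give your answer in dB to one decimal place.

For uncorrelated sources the intensities add, so convert each level to linear form, sum, and take 10·log₁₀ of the total.
Σ 10^(L/10) = 10^(82.2/10) + 10^(69.5/10) = 1.749e+08.
L_total = 10·log₁₀(1.749e+08) = 82.43 dB.

82.4 dB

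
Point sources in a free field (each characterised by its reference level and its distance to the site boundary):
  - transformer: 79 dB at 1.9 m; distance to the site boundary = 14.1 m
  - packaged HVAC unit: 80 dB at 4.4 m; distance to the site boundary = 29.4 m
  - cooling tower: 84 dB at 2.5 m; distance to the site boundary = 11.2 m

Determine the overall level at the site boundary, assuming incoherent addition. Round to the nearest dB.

First find each source's level at the receiver (point-source: −20·log₁₀(r/r_ref)), then combine on an intensity basis.
transformer: 79 − 20·log₁₀(14.1/1.9) = 79 − 17.41 = 61.59 dB.
packaged HVAC unit: 80 − 20·log₁₀(29.4/4.4) = 80 − 16.50 = 63.50 dB.
cooling tower: 84 − 20·log₁₀(11.2/2.5) = 84 − 13.03 = 70.97 dB.
Σ 10^(L/10) = 1.620e+07 → L_total = 10·log₁₀(1.620e+07) = 72.09 dB.

72 dB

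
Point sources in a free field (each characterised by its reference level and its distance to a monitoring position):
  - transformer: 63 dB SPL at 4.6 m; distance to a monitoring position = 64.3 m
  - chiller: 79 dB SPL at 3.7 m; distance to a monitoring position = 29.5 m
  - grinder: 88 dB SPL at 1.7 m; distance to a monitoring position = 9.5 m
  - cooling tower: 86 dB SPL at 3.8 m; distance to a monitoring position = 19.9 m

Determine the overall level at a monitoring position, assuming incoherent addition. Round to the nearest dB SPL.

Propagate each source to the receiver with L = L_ref − 20·log₁₀(r/r_ref), then add intensities.
transformer: 63 − 20·log₁₀(64.3/4.6) = 63 − 22.91 = 40.09 dB SPL.
chiller: 79 − 20·log₁₀(29.5/3.7) = 79 − 18.03 = 60.97 dB SPL.
grinder: 88 − 20·log₁₀(9.5/1.7) = 88 − 14.95 = 73.05 dB SPL.
cooling tower: 86 − 20·log₁₀(19.9/3.8) = 86 − 14.38 = 71.62 dB SPL.
Σ 10^(L/10) = 3.598e+07 → L_total = 10·log₁₀(3.598e+07) = 75.56 dB SPL.

76 dB SPL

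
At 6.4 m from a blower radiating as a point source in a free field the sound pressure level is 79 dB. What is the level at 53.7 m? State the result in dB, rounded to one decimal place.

Point-source attenuation: ΔL = 20·log₁₀(r₂/r₁) = 20·log₁₀(53.7/6.4) = 18.476 dB.
L₂ = 79 − 20·log₁₀(53.7/6.4) = 79 − 18.476 = 60.52 dB.

60.5 dB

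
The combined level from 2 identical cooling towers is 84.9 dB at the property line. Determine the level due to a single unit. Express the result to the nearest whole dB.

For N identical incoherent sources L_total = L₁ + 10·log₁₀ N, so L₁ = 84.9 − 10·log₁₀(2) = 84.9 − 3.010.

82 dB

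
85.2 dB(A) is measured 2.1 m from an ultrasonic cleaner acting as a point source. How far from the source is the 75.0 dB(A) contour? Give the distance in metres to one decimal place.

The 10.2 dB drop corresponds to a distance ratio of 10^(10.2/20) for a point source.
r₂ = 2.1·10^((85.2−75.0)/20) = 2.1·10^(10.2/20) = 6.80 m.

6.8 m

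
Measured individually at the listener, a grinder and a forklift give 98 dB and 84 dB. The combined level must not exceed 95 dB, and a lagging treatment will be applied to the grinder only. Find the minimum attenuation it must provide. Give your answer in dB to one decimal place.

Everything except the grinder sums to 10^(84/10) = 2.512e+08 in linear terms, 84.00 dB.
The limit corresponds to 10^(95/10) = 3.162e+09; subtracting the fixed part leaves 2.911e+09 for the grinder, i.e. 94.64 dB.
Required insertion loss = 98 − 94.64 = 3.36 dB.

3.4 dB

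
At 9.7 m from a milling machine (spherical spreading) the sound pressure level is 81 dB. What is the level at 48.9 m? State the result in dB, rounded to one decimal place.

For a point source, L₂ = L₁ − 20·log₁₀(r₂/r₁).
L₂ = 81 − 20·log₁₀(48.9/9.7) = 81 − 14.051 = 66.95 dB.

66.9 dB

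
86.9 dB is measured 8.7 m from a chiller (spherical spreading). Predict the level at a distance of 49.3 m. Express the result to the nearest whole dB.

72 dB

For a point source, L₂ = L₁ − 20·log₁₀(r₂/r₁).
L₂ = 86.9 − 20·log₁₀(49.3/8.7) = 86.9 − 15.067 = 71.83 dB.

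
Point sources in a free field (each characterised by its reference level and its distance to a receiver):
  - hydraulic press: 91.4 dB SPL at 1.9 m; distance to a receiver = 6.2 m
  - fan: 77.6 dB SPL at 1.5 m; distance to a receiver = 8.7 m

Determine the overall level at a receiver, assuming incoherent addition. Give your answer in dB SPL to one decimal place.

81.2 dB SPL

First find each source's level at the receiver (point-source: −20·log₁₀(r/r_ref)), then combine on an intensity basis.
hydraulic press: 91.4 − 20·log₁₀(6.2/1.9) = 91.4 − 10.27 = 81.13 dB SPL.
fan: 77.6 − 20·log₁₀(8.7/1.5) = 77.6 − 15.27 = 62.33 dB SPL.
Σ 10^(L/10) = 1.313e+08 → L_total = 10·log₁₀(1.313e+08) = 81.18 dB SPL.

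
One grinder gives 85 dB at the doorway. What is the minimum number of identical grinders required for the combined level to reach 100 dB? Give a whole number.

The shortfall is 100 − 85 = 15.0 dB, and N units add 10·log₁₀ N, so need 10·log₁₀ N ≥ 15.0.
N ≥ 10^(15.0/10) = 31.623, so N = 32.

32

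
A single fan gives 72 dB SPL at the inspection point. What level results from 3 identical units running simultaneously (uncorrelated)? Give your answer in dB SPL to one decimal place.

N identical incoherent sources raise the level by 10·log₁₀ N.
L_total = 72 + 10·log₁₀(3) = 72 + 4.771 = 76.77 dB SPL.

76.8 dB SPL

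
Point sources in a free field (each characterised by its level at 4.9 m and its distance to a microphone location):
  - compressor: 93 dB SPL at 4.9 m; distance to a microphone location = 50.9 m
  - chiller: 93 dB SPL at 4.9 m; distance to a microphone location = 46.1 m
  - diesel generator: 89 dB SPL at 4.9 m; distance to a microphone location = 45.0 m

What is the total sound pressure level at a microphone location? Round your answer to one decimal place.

Propagate each source to the receiver with L = L_ref − 20·log₁₀(r/r_ref), then add intensities.
compressor: 93 − 20·log₁₀(50.9/4.9) = 93 − 20.33 = 72.67 dB SPL.
chiller: 93 − 20·log₁₀(46.1/4.9) = 93 − 19.47 = 73.53 dB SPL.
diesel generator: 89 − 20·log₁₀(45.0/4.9) = 89 − 19.26 = 69.74 dB SPL.
Σ 10^(L/10) = 5.045e+07 → L_total = 10·log₁₀(5.045e+07) = 77.03 dB SPL.

77.0 dB SPL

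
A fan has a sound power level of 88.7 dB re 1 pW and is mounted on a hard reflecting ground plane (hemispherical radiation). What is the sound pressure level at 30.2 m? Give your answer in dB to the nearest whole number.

L_p = L_w − 10·log₁₀(2π·r²) with r = 30.2 m.
2π·r² = 5731 m², 10·log₁₀ of that is 37.582 dB.
L_p = 88.7 − 37.582 = 51.12 dB.

51 dB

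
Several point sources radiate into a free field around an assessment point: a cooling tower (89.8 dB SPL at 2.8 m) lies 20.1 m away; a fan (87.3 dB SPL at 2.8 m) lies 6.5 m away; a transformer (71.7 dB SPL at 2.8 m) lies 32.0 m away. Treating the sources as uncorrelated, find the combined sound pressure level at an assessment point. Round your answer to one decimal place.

Apply inverse-square spreading to bring every level to the receiver, then sum 10^(L/10).
cooling tower: 89.8 − 20·log₁₀(20.1/2.8) = 89.8 − 17.12 = 72.68 dB SPL.
fan: 87.3 − 20·log₁₀(6.5/2.8) = 87.3 − 7.32 = 79.98 dB SPL.
transformer: 71.7 − 20·log₁₀(32.0/2.8) = 71.7 − 21.16 = 50.54 dB SPL.
Σ 10^(L/10) = 1.183e+08 → L_total = 10·log₁₀(1.183e+08) = 80.73 dB SPL.

80.7 dB SPL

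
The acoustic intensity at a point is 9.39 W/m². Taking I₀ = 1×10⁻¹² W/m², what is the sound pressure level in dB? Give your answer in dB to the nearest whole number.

L = 10·log₁₀(I/I₀) = 10·log₁₀(9.39/10⁻¹²) = 10·log₁₀(9.39×10^12).
L = 10·(0.9727 + 12) = 129.73 dB.

130 dB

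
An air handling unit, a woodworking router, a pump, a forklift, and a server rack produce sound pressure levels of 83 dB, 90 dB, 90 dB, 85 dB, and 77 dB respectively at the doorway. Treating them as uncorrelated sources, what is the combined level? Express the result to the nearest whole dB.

94 dB

For uncorrelated sources the intensities add, so convert each level to linear form, sum, and take 10·log₁₀ of the total.
Σ 10^(L/10) = 10^(83/10) + 10^(90/10) + 10^(90/10) + 10^(85/10) + 10^(77/10) = 2.566e+09.
L_total = 10·log₁₀(2.566e+09) = 94.09 dB.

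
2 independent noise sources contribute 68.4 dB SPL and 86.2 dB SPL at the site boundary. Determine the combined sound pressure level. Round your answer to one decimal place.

86.3 dB SPL

Incoherent sources combine by intensity addition: L_total = 10·log₁₀(Σ 10^(L_i/10)).
Σ 10^(L/10) = 10^(68.4/10) + 10^(86.2/10) = 4.238e+08.
L_total = 10·log₁₀(4.238e+08) = 86.27 dB SPL.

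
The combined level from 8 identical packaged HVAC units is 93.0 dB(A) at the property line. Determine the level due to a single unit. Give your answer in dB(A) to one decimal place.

84.0 dB(A)

Dividing the total intensity by 8 lowers the level by 10·log₁₀ 8 = 9.031 dB: L₁ = 93.0 − 9.031.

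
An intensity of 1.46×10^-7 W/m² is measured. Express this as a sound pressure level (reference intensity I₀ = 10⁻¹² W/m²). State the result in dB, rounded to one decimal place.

Dividing by I₀ shifts the exponent by 12: I/I₀ = 1.46×10^5.
L = 10·(0.1644 + 5) = 51.64 dB.

51.6 dB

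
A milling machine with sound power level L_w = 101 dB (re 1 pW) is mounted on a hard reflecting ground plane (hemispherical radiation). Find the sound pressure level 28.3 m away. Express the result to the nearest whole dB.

Free-field hemispherical radiation: L_p = L_w − 10·log₁₀(2π·r²), r = 28.3 m.
2π·r² = 5032 m², 10·log₁₀ of that is 37.018 dB.
L_p = 101 − 37.018 = 63.98 dB.

64 dB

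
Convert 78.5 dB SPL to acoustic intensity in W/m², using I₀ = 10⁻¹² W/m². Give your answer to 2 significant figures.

L = 10·log₁₀(I/I₀) ⇒ I = I₀·10^(L/10) = 10⁻¹² × 10^7.85.

7.1e-05 W/m²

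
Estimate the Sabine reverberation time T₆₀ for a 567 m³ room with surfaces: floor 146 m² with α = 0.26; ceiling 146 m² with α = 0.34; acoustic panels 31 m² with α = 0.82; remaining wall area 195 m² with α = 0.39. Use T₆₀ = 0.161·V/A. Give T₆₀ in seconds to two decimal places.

0.48 s

Total absorption A = 146·0.26 + 146·0.34 + 31·0.82 + 195·0.39 = 189.07 m² sabins.
T₆₀ = 0.161 × 567 / 189.07 = 0.483 s.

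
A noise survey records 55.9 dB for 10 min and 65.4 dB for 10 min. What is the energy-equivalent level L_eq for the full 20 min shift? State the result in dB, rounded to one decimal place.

The energy average is taken in the linear domain: L_eq = 10·log₁₀[(Σ tᵢ·10^(Lᵢ/10))/T], T = 20 min.
Σ tᵢ·10^(Lᵢ/10) = 10·10^(55.9/10) + 10·10^(65.4/10) = 3.856e+07.
L_eq = 10·log₁₀(3.856e+07/20) = 62.85 dB.

62.9 dB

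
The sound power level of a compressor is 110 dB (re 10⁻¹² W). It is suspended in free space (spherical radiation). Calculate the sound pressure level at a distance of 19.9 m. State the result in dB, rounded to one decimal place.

73.0 dB

The power spreads over a sphere of area 4π·r², so L_p = L_w − 10·log₁₀(4π·r²).
4π·r² = 4976 m², 10·log₁₀ of that is 36.969 dB.
L_p = 110 − 36.969 = 73.03 dB.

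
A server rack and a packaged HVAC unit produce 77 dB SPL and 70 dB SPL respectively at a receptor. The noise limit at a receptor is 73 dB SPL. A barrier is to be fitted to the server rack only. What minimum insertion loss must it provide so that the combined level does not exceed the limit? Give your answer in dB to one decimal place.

7.0 dB

Fixed contribution from the other source: Σ 10^(L/10) = 10^(70/10) = 1.000e+07 (70.00 dB SPL).
To meet 73 dB SPL overall, the treated server rack may contribute at most 10^(73/10) − 1.000e+07 = 9.953e+06, i.e. 69.98 dB SPL.
Required insertion loss = 77 − 69.98 = 7.02 dB.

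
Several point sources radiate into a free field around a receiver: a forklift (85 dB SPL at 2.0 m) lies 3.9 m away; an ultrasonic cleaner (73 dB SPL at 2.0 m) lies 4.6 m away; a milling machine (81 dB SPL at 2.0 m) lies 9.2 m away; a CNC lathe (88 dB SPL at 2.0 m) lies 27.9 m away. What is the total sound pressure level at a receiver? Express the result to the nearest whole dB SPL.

80 dB SPL

Propagate each source to the receiver with L = L_ref − 20·log₁₀(r/r_ref), then add intensities.
forklift: 85 − 20·log₁₀(3.9/2.0) = 85 − 5.80 = 79.20 dB SPL.
ultrasonic cleaner: 73 − 20·log₁₀(4.6/2.0) = 73 − 7.23 = 65.77 dB SPL.
milling machine: 81 − 20·log₁₀(9.2/2.0) = 81 − 13.26 = 67.74 dB SPL.
CNC lathe: 88 − 20·log₁₀(27.9/2.0) = 88 − 22.89 = 65.11 dB SPL.
Σ 10^(L/10) = 9.613e+07 → L_total = 10·log₁₀(9.613e+07) = 79.83 dB SPL.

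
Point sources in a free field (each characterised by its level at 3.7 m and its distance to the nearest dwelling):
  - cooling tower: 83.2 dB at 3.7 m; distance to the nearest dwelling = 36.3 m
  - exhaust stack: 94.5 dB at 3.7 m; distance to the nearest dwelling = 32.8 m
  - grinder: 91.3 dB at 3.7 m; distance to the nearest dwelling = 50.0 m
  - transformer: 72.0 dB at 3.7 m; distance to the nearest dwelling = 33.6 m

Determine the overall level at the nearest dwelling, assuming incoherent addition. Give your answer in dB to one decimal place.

Propagate each source to the receiver with L = L_ref − 20·log₁₀(r/r_ref), then add intensities.
cooling tower: 83.2 − 20·log₁₀(36.3/3.7) = 83.2 − 19.83 = 63.37 dB.
exhaust stack: 94.5 − 20·log₁₀(32.8/3.7) = 94.5 − 18.95 = 75.55 dB.
grinder: 91.3 − 20·log₁₀(50.0/3.7) = 91.3 − 22.62 = 68.68 dB.
transformer: 72.0 − 20·log₁₀(33.6/3.7) = 72.0 − 19.16 = 52.84 dB.
Σ 10^(L/10) = 4.561e+07 → L_total = 10·log₁₀(4.561e+07) = 76.59 dB.

76.6 dB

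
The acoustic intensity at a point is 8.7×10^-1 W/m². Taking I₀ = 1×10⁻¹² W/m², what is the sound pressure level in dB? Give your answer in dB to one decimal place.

Dividing by I₀ shifts the exponent by 12: I/I₀ = 8.7×10^11.
L = 10·(0.9395 + 11) = 119.40 dB.

119.4 dB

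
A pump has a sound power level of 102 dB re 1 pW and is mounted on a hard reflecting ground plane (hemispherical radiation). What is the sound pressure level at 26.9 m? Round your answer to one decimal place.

65.4 dB

L_p = L_w − 10·log₁₀(2π·r²) with r = 26.9 m.
2π·r² = 4547 m², 10·log₁₀ of that is 36.577 dB.
L_p = 102 − 36.577 = 65.42 dB.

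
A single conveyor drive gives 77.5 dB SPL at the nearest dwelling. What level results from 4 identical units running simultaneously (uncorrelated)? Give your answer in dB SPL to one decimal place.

83.5 dB SPL

N identical incoherent sources raise the level by 10·log₁₀ N.
L_total = 77.5 + 10·log₁₀(4) = 77.5 + 6.021 = 83.52 dB SPL.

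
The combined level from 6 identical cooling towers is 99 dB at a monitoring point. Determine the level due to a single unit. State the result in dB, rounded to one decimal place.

6 equal contributions raise the level by 10·log₁₀ 6 = 7.782 dB, so each unit alone gives 99 − 7.782.

91.2 dB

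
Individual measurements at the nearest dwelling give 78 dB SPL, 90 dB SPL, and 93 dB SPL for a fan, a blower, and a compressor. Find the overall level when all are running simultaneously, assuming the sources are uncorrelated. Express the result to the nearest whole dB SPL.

For uncorrelated sources the intensities add, so convert each level to linear form, sum, and take 10·log₁₀ of the total.
Σ 10^(L/10) = 10^(78/10) + 10^(90/10) + 10^(93/10) = 3.058e+09.
L_total = 10·log₁₀(3.058e+09) = 94.85 dB SPL.

95 dB SPL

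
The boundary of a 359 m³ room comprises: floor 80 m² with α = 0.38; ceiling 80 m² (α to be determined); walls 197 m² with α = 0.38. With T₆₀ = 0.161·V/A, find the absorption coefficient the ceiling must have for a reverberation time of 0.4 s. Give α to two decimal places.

0.49

A = 0.161·V/T₆₀ = 0.161·359/0.4 = 144.50 m² sabins.
Absorption from the other surfaces = 80·0.38 + 197·0.38 = 105.26 m², so the ceiling must supply 39.24 m² over 80 m².
α = 39.24/80 = 0.490.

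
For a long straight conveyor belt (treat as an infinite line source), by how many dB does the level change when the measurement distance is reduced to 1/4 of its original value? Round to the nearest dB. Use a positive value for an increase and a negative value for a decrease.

Line-source spreading: ΔL = −10·log₁₀(r₂/r₁).
ΔL = −10·log₁₀(0.25) = +6.02 dB.

+6 dB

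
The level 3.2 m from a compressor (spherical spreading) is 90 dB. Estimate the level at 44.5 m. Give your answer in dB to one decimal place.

For a point source, L₂ = L₁ − 20·log₁₀(r₂/r₁).
L₂ = 90 − 20·log₁₀(44.5/3.2) = 90 − 22.864 = 67.14 dB.

67.1 dB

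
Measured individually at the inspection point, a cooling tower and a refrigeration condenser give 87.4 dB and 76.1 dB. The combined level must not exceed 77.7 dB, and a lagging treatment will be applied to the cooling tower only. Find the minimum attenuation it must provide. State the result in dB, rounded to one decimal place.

Fixed contribution from the other source: Σ 10^(L/10) = 10^(76.1/10) = 4.074e+07 (76.10 dB).
To meet 77.7 dB overall, the treated cooling tower may contribute at most 10^(77.7/10) − 4.074e+07 = 1.815e+07, i.e. 72.59 dB.
So the cooling tower must be reduced from 87.4 to 72.59 dB: IL = 14.81 dB.

14.8 dB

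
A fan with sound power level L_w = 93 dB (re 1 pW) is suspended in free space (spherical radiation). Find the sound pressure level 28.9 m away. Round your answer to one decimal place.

L_p = L_w − 10·log₁₀(4π·r²) with r = 28.9 m.
4π·r² = 1.05e+04 m², 10·log₁₀ of that is 40.210 dB.
L_p = 93 − 40.210 = 52.79 dB.

52.8 dB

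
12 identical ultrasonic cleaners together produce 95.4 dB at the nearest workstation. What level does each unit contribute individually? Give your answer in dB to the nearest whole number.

85 dB

For N identical incoherent sources L_total = L₁ + 10·log₁₀ N, so L₁ = 95.4 − 10·log₁₀(12) = 95.4 − 10.792.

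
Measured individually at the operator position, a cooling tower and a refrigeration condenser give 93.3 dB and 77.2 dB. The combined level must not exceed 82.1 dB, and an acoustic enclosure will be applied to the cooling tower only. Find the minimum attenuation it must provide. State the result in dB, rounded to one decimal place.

12.9 dB

The untreated sources together contribute 10^(77.2/10) = 5.248e+07, i.e. 77.20 dB.
The limit corresponds to 10^(82.1/10) = 1.622e+08; subtracting the fixed part leaves 1.097e+08 for the cooling tower, i.e. 80.40 dB.
Required insertion loss = 93.3 − 80.40 = 12.90 dB.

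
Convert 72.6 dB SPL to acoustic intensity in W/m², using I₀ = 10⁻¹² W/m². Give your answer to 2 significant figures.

1.8e-05 W/m²

L = 10·log₁₀(I/I₀) ⇒ I = I₀·10^(L/10) = 10⁻¹² × 10^7.26.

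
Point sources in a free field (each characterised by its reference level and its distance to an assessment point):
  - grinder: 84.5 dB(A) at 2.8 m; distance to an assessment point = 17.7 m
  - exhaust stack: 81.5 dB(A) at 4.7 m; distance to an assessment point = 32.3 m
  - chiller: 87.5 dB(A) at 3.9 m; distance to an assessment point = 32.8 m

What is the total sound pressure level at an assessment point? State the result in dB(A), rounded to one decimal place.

Propagate each source to the receiver with L = L_ref − 20·log₁₀(r/r_ref), then add intensities.
grinder: 84.5 − 20·log₁₀(17.7/2.8) = 84.5 − 16.02 = 68.48 dB(A).
exhaust stack: 81.5 − 20·log₁₀(32.3/4.7) = 81.5 − 16.74 = 64.76 dB(A).
chiller: 87.5 − 20·log₁₀(32.8/3.9) = 87.5 − 18.50 = 69.00 dB(A).
Σ 10^(L/10) = 1.799e+07 → L_total = 10·log₁₀(1.799e+07) = 72.55 dB(A).

72.6 dB(A)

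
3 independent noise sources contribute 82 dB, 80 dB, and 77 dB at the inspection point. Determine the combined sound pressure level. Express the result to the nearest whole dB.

Incoherent sources combine by intensity addition: L_total = 10·log₁₀(Σ 10^(L_i/10)).
Σ 10^(L/10) = 10^(82/10) + 10^(80/10) + 10^(77/10) = 3.086e+08.
L_total = 10·log₁₀(3.086e+08) = 84.89 dB.

85 dB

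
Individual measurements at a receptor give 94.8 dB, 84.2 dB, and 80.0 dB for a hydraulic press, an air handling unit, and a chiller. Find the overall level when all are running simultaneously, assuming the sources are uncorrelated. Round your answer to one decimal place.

For uncorrelated sources the intensities add, so convert each level to linear form, sum, and take 10·log₁₀ of the total.
Σ 10^(L/10) = 10^(94.8/10) + 10^(84.2/10) + 10^(80.0/10) = 3.383e+09.
L_total = 10·log₁₀(3.383e+09) = 95.29 dB.

95.3 dB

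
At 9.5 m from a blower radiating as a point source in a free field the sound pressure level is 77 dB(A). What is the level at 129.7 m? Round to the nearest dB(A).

54 dB(A)

Spherical spreading from a point source gives a 20·log₁₀(r₂/r₁) drop.
L₂ = 77 − 20·log₁₀(129.7/9.5) = 77 − 22.704 = 54.30 dB(A).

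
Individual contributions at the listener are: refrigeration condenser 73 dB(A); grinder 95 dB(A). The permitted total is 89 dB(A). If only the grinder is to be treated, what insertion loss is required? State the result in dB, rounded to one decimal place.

6.1 dB

The untreated sources together contribute 10^(73/10) = 1.995e+07, i.e. 73.00 dB(A).
The limit corresponds to 10^(89/10) = 7.943e+08; subtracting the fixed part leaves 7.744e+08 for the grinder, i.e. 88.89 dB(A).
Required insertion loss = 95 − 88.89 = 6.11 dB.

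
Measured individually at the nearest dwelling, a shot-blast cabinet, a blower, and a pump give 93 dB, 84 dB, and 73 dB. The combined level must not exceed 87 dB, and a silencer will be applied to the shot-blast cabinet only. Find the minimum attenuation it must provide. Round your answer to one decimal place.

The untreated sources together contribute 10^(84/10) + 10^(73/10) = 2.711e+08, i.e. 84.33 dB.
To meet 87 dB overall, the treated shot-blast cabinet may contribute at most 10^(87/10) − 2.711e+08 = 2.300e+08, i.e. 83.62 dB.
So the shot-blast cabinet must be reduced from 93 to 83.62 dB: IL = 9.38 dB.

9.4 dB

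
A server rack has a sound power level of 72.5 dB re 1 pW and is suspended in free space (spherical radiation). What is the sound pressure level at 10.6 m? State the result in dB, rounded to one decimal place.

Free-field spherical radiation: L_p = L_w − 10·log₁₀(4π·r²), r = 10.6 m.
4π·r² = 1412 m², 10·log₁₀ of that is 31.498 dB.
L_p = 72.5 − 31.498 = 41.00 dB.

41.0 dB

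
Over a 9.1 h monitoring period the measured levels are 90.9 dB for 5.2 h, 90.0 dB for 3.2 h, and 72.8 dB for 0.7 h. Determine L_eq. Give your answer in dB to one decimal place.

90.2 dB

L_eq = 10·log₁₀[(1/T)·Σ tᵢ·10^(Lᵢ/10)] with T = 9.1 h.
Σ tᵢ·10^(Lᵢ/10) = 5.2·10^(90.9/10) + 3.2·10^(90.0/10) + 0.7·10^(72.8/10) = 9.611e+09.
L_eq = 10·log₁₀(9.611e+09/9.1) = 90.24 dB.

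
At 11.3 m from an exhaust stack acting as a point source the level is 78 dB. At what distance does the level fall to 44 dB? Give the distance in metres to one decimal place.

The 34.0 dB drop corresponds to a distance ratio of 10^(34.0/20) for a point source.
r₂ = 11.3·10^((78−44)/20) = 11.3·10^(34.0/20) = 566.34 m.

566.3 m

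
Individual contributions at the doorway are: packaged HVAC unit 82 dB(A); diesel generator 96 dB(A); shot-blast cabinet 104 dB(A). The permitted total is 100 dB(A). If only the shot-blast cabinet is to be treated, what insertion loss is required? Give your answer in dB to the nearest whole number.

Everything except the shot-blast cabinet sums to 10^(82/10) + 10^(96/10) = 4.140e+09 in linear terms, 96.17 dB(A).
To meet 100 dB(A) overall, the treated shot-blast cabinet may contribute at most 10^(100/10) − 4.140e+09 = 5.860e+09, i.e. 97.68 dB(A).
Required insertion loss = 104 − 97.68 = 6.32 dB.

6 dB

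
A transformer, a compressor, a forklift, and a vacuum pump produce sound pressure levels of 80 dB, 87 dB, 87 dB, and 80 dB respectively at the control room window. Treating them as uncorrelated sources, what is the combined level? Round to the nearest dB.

91 dB

Incoherent sources combine by intensity addition: L_total = 10·log₁₀(Σ 10^(L_i/10)).
Σ 10^(L/10) = 10^(80/10) + 10^(87/10) + 10^(87/10) + 10^(80/10) = 1.202e+09.
L_total = 10·log₁₀(1.202e+09) = 90.80 dB.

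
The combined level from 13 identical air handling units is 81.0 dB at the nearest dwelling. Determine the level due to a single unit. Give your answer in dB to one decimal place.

Dividing the total intensity by 13 lowers the level by 10·log₁₀ 13 = 11.139 dB: L₁ = 81.0 − 11.139.

69.9 dB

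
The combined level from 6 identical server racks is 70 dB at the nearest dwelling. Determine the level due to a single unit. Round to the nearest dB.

For N identical incoherent sources L_total = L₁ + 10·log₁₀ N, so L₁ = 70 − 10·log₁₀(6) = 70 − 7.782.

62 dB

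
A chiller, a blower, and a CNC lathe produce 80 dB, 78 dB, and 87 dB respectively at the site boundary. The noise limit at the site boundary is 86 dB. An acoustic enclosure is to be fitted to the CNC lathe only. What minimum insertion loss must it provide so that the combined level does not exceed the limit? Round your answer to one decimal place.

Everything except the CNC lathe sums to 10^(80/10) + 10^(78/10) = 1.631e+08 in linear terms, 82.12 dB.
To meet 86 dB overall, the treated CNC lathe may contribute at most 10^(86/10) − 1.631e+08 = 2.350e+08, i.e. 83.71 dB.
So the CNC lathe must be reduced from 87 to 83.71 dB: IL = 3.29 dB.

3.3 dB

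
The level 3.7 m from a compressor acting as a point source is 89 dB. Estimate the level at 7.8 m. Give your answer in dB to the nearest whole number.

83 dB

Point-source attenuation: ΔL = 20·log₁₀(r₂/r₁) = 20·log₁₀(7.8/3.7) = 6.478 dB.
L₂ = 89 − 20·log₁₀(7.8/3.7) = 89 − 6.478 = 82.52 dB.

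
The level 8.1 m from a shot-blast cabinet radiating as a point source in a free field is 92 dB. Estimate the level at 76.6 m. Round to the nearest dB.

72 dB

Point-source attenuation: ΔL = 20·log₁₀(r₂/r₁) = 20·log₁₀(76.6/8.1) = 19.515 dB.
L₂ = 92 − 20·log₁₀(76.6/8.1) = 92 − 19.515 = 72.49 dB.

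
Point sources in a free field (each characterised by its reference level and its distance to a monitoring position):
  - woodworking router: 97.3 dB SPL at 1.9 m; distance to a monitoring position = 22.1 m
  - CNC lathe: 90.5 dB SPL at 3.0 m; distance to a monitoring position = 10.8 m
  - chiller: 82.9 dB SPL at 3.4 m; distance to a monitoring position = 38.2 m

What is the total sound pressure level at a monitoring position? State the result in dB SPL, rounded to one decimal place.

81.1 dB SPL

Propagate each source to the receiver with L = L_ref − 20·log₁₀(r/r_ref), then add intensities.
woodworking router: 97.3 − 20·log₁₀(22.1/1.9) = 97.3 − 21.31 = 75.99 dB SPL.
CNC lathe: 90.5 − 20·log₁₀(10.8/3.0) = 90.5 − 11.13 = 79.37 dB SPL.
chiller: 82.9 − 20·log₁₀(38.2/3.4) = 82.9 − 21.01 = 61.89 dB SPL.
Σ 10^(L/10) = 1.278e+08 → L_total = 10·log₁₀(1.278e+08) = 81.07 dB SPL.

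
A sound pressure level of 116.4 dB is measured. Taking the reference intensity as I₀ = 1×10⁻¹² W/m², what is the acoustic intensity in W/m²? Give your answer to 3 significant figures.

L = 10·log₁₀(I/I₀) ⇒ I = I₀·10^(L/10) = 10⁻¹² × 10^11.64.

0.437 W/m²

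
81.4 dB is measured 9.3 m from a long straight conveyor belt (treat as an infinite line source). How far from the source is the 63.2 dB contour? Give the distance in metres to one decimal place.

For a line source L₁ − L₂ = 10·log₁₀(r₂/r₁), so r₂ = r₁·10^((L₁−L₂)/10).
r₂ = 9.3·10^((81.4−63.2)/10) = 9.3·10^(18.2/10) = 614.44 m.

614.4 m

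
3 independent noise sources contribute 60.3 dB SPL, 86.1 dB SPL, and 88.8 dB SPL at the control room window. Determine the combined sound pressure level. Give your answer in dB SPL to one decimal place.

90.7 dB SPL

Incoherent sources combine by intensity addition: L_total = 10·log₁₀(Σ 10^(L_i/10)).
Σ 10^(L/10) = 10^(60.3/10) + 10^(86.1/10) + 10^(88.8/10) = 1.167e+09.
L_total = 10·log₁₀(1.167e+09) = 90.67 dB SPL.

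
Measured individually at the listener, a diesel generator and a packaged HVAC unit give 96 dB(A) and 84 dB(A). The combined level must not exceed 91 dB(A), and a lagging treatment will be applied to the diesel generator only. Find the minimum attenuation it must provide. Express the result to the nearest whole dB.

Fixed contribution from the other source: Σ 10^(L/10) = 10^(84/10) = 2.512e+08 (84.00 dB(A)).
The limit corresponds to 10^(91/10) = 1.259e+09; subtracting the fixed part leaves 1.008e+09 for the diesel generator, i.e. 90.03 dB(A).
So the diesel generator must be reduced from 96 to 90.03 dB(A): IL = 5.97 dB.

6 dB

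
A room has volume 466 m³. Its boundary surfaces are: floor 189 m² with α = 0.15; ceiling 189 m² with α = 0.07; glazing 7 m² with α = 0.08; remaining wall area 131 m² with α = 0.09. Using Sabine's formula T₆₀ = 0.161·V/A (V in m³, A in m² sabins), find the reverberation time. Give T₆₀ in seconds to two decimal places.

1.39 s

A = Σ Sᵢαᵢ = 189·0.15 + 189·0.07 + 7·0.08 + 131·0.09 = 53.93 m².
T₆₀ = 0.161·V/A = 0.161·466/53.93 = 1.391 s.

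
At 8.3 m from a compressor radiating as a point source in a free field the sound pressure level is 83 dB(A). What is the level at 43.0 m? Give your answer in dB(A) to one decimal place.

68.7 dB(A)

Point-source attenuation: ΔL = 20·log₁₀(r₂/r₁) = 20·log₁₀(43.0/8.3) = 14.288 dB.
L₂ = 83 − 20·log₁₀(43.0/8.3) = 83 − 14.288 = 68.71 dB(A).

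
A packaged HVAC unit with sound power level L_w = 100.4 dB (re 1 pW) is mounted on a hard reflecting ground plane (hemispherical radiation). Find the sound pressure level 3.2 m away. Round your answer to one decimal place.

The power spreads over a hemisphere of area 2π·r², so L_p = L_w − 10·log₁₀(2π·r²).
2π·r² = 64.34 m², 10·log₁₀ of that is 18.085 dB.
L_p = 100.4 − 18.085 = 82.32 dB.

82.3 dB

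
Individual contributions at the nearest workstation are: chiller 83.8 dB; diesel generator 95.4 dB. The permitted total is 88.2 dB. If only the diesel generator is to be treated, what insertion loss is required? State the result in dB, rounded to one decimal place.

Everything except the diesel generator sums to 10^(83.8/10) = 2.399e+08 in linear terms, 83.80 dB.
The limit corresponds to 10^(88.2/10) = 6.607e+08; subtracting the fixed part leaves 4.208e+08 for the diesel generator, i.e. 86.24 dB.
Required insertion loss = 95.4 − 86.24 = 9.16 dB.

9.2 dB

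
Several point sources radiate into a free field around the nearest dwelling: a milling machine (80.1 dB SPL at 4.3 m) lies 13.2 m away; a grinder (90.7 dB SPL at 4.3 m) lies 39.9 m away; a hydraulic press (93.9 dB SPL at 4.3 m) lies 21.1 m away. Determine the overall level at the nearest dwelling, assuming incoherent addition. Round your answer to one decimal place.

81.0 dB SPL

First find each source's level at the receiver (point-source: −20·log₁₀(r/r_ref)), then combine on an intensity basis.
milling machine: 80.1 − 20·log₁₀(13.2/4.3) = 80.1 − 9.74 = 70.36 dB SPL.
grinder: 90.7 − 20·log₁₀(39.9/4.3) = 90.7 − 19.35 = 71.35 dB SPL.
hydraulic press: 93.9 − 20·log₁₀(21.1/4.3) = 93.9 − 13.82 = 80.08 dB SPL.
Σ 10^(L/10) = 1.265e+08 → L_total = 10·log₁₀(1.265e+08) = 81.02 dB SPL.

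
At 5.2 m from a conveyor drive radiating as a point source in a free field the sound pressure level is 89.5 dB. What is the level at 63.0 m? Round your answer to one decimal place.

Point-source attenuation: ΔL = 20·log₁₀(r₂/r₁) = 20·log₁₀(63.0/5.2) = 21.667 dB.
L₂ = 89.5 − 20·log₁₀(63.0/5.2) = 89.5 − 21.667 = 67.83 dB.

67.8 dB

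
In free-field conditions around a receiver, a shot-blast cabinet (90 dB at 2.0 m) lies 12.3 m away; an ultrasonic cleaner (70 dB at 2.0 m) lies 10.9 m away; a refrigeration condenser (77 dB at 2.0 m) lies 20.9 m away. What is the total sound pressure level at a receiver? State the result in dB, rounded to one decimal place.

74.4 dB

Propagate each source to the receiver with L = L_ref − 20·log₁₀(r/r_ref), then add intensities.
shot-blast cabinet: 90 − 20·log₁₀(12.3/2.0) = 90 − 15.78 = 74.22 dB.
ultrasonic cleaner: 70 − 20·log₁₀(10.9/2.0) = 70 − 14.73 = 55.27 dB.
refrigeration condenser: 77 − 20·log₁₀(20.9/2.0) = 77 − 20.38 = 56.62 dB.
Σ 10^(L/10) = 2.723e+07 → L_total = 10·log₁₀(2.723e+07) = 74.35 dB.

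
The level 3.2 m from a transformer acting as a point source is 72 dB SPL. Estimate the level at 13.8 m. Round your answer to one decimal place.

Spherical spreading from a point source gives a 20·log₁₀(r₂/r₁) drop.
L₂ = 72 − 20·log₁₀(13.8/3.2) = 72 − 12.695 = 59.31 dB SPL.

59.3 dB SPL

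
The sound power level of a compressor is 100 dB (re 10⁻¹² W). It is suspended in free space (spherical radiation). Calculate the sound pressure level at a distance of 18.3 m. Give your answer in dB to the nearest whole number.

64 dB

The power spreads over a sphere of area 4π·r², so L_p = L_w − 10·log₁₀(4π·r²).
4π·r² = 4208 m², 10·log₁₀ of that is 36.241 dB.
L_p = 100 − 36.241 = 63.76 dB.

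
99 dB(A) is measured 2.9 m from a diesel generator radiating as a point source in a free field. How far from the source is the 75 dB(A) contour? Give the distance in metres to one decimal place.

46.0 m

The 24.0 dB drop corresponds to a distance ratio of 10^(24.0/20) for a point source.
r₂ = 2.9·10^((99−75)/20) = 2.9·10^(24.0/20) = 45.96 m.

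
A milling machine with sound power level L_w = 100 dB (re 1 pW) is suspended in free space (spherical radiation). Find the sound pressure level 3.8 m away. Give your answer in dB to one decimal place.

77.4 dB

The power spreads over a sphere of area 4π·r², so L_p = L_w − 10·log₁₀(4π·r²).
4π·r² = 181.5 m², 10·log₁₀ of that is 22.588 dB.
L_p = 100 − 22.588 = 77.41 dB.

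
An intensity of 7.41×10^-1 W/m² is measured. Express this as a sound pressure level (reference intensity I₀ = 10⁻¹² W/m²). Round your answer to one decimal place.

118.7 dB

Dividing by I₀ shifts the exponent by 12: I/I₀ = 7.41×10^11.
L = 10·(0.8698 + 11) = 118.70 dB.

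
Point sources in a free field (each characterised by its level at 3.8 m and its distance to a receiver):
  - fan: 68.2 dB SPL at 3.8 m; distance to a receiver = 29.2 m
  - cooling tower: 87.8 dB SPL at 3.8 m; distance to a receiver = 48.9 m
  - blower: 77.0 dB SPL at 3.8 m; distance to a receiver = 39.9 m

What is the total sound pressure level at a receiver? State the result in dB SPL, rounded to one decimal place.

Propagate each source to the receiver with L = L_ref − 20·log₁₀(r/r_ref), then add intensities.
fan: 68.2 − 20·log₁₀(29.2/3.8) = 68.2 − 17.71 = 50.49 dB SPL.
cooling tower: 87.8 − 20·log₁₀(48.9/3.8) = 87.8 − 22.19 = 65.61 dB SPL.
blower: 77.0 − 20·log₁₀(39.9/3.8) = 77.0 − 20.42 = 56.58 dB SPL.
Σ 10^(L/10) = 4.205e+06 → L_total = 10·log₁₀(4.205e+06) = 66.24 dB SPL.

66.2 dB SPL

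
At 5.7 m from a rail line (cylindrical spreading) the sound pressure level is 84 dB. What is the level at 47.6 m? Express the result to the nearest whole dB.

75 dB

Line-source attenuation: ΔL = 10·log₁₀(r₂/r₁) = 10·log₁₀(47.6/5.7) = 9.217 dB.
L₂ = 84 − 10·log₁₀(47.6/5.7) = 84 − 9.217 = 74.78 dB.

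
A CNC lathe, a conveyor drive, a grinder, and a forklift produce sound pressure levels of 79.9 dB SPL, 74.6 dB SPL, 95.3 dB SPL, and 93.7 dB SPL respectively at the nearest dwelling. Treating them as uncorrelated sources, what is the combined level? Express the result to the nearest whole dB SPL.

98 dB SPL

For uncorrelated sources the intensities add, so convert each level to linear form, sum, and take 10·log₁₀ of the total.
Σ 10^(L/10) = 10^(79.9/10) + 10^(74.6/10) + 10^(95.3/10) + 10^(93.7/10) = 5.859e+09.
L_total = 10·log₁₀(5.859e+09) = 97.68 dB SPL.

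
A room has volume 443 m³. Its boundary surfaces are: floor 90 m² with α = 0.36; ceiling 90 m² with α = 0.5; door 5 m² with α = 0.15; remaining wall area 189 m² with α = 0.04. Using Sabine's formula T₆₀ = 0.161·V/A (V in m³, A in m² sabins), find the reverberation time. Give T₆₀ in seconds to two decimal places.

0.83 s

Summing Sᵢαᵢ: 90·0.36 + 90·0.5 + 5·0.15 + 189·0.04 = 85.71 m².
T₆₀ = 0.161 × 443 / 85.71 = 0.832 s.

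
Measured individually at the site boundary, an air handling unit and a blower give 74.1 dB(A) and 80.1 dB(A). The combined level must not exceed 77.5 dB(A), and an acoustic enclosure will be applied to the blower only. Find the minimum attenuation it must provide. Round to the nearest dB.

Everything except the blower sums to 10^(74.1/10) = 2.570e+07 in linear terms, 74.10 dB(A).
The limit corresponds to 10^(77.5/10) = 5.623e+07; subtracting the fixed part leaves 3.053e+07 for the blower, i.e. 74.85 dB(A).
So the blower must be reduced from 80.1 to 74.85 dB(A): IL = 5.25 dB.

5 dB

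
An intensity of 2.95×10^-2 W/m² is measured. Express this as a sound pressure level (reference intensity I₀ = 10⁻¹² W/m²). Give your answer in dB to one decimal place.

I/I₀ = 2.95×10^-2/10⁻¹² = 2.95×10^10, and L = 10·log₁₀(I/I₀).
L = 10·(0.4698 + 10) = 104.70 dB.

104.7 dB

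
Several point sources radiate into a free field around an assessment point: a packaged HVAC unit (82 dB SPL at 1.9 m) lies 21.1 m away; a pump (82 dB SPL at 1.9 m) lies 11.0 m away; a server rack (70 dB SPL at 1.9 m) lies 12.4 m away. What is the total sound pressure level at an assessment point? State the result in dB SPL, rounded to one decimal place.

68.0 dB SPL

First find each source's level at the receiver (point-source: −20·log₁₀(r/r_ref)), then combine on an intensity basis.
packaged HVAC unit: 82 − 20·log₁₀(21.1/1.9) = 82 − 20.91 = 61.09 dB SPL.
pump: 82 − 20·log₁₀(11.0/1.9) = 82 − 15.25 = 66.75 dB SPL.
server rack: 70 − 20·log₁₀(12.4/1.9) = 70 − 16.29 = 53.71 dB SPL.
Σ 10^(L/10) = 6.248e+06 → L_total = 10·log₁₀(6.248e+06) = 67.96 dB SPL.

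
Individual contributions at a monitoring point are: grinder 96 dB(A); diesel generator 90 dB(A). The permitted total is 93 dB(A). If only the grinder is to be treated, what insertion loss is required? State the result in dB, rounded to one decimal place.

6.0 dB

Fixed contribution from the other source: Σ 10^(L/10) = 10^(90/10) = 1.000e+09 (90.00 dB(A)).
To meet 93 dB(A) overall, the treated grinder may contribute at most 10^(93/10) − 1.000e+09 = 9.953e+08, i.e. 89.98 dB(A).
So the grinder must be reduced from 96 to 89.98 dB(A): IL = 6.02 dB.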